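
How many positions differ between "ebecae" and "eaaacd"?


Comparing "ebecae" and "eaaacd" position by position:
  Position 0: 'e' vs 'e' => same
  Position 1: 'b' vs 'a' => DIFFER
  Position 2: 'e' vs 'a' => DIFFER
  Position 3: 'c' vs 'a' => DIFFER
  Position 4: 'a' vs 'c' => DIFFER
  Position 5: 'e' vs 'd' => DIFFER
Positions that differ: 5

5


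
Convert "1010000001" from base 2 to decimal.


Input: "1010000001" in base 2
Positional expansion:
  Digit '1' (value 1) x 2^9 = 512
  Digit '0' (value 0) x 2^8 = 0
  Digit '1' (value 1) x 2^7 = 128
  Digit '0' (value 0) x 2^6 = 0
  Digit '0' (value 0) x 2^5 = 0
  Digit '0' (value 0) x 2^4 = 0
  Digit '0' (value 0) x 2^3 = 0
  Digit '0' (value 0) x 2^2 = 0
  Digit '0' (value 0) x 2^1 = 0
  Digit '1' (value 1) x 2^0 = 1
Sum = 641

641


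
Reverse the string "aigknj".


Input: aigknj
Reading characters right to left:
  Position 5: 'j'
  Position 4: 'n'
  Position 3: 'k'
  Position 2: 'g'
  Position 1: 'i'
  Position 0: 'a'
Reversed: jnkgia

jnkgia


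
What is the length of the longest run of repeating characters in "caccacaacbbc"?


Input: "caccacaacbbc"
Scanning for longest run:
  Position 1 ('a'): new char, reset run to 1
  Position 2 ('c'): new char, reset run to 1
  Position 3 ('c'): continues run of 'c', length=2
  Position 4 ('a'): new char, reset run to 1
  Position 5 ('c'): new char, reset run to 1
  Position 6 ('a'): new char, reset run to 1
  Position 7 ('a'): continues run of 'a', length=2
  Position 8 ('c'): new char, reset run to 1
  Position 9 ('b'): new char, reset run to 1
  Position 10 ('b'): continues run of 'b', length=2
  Position 11 ('c'): new char, reset run to 1
Longest run: 'c' with length 2

2


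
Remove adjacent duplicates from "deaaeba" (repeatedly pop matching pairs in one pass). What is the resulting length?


Input: deaaeba
Stack-based adjacent duplicate removal:
  Read 'd': push. Stack: d
  Read 'e': push. Stack: de
  Read 'a': push. Stack: dea
  Read 'a': matches stack top 'a' => pop. Stack: de
  Read 'e': matches stack top 'e' => pop. Stack: d
  Read 'b': push. Stack: db
  Read 'a': push. Stack: dba
Final stack: "dba" (length 3)

3


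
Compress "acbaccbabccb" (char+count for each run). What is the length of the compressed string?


Input: acbaccbabccb
Runs:
  'a' x 1 => "a1"
  'c' x 1 => "c1"
  'b' x 1 => "b1"
  'a' x 1 => "a1"
  'c' x 2 => "c2"
  'b' x 1 => "b1"
  'a' x 1 => "a1"
  'b' x 1 => "b1"
  'c' x 2 => "c2"
  'b' x 1 => "b1"
Compressed: "a1c1b1a1c2b1a1b1c2b1"
Compressed length: 20

20


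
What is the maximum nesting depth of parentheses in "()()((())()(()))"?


Input: "()()((())()(()))"
Tracking depth:
  Position 0 '(': depth becomes 1
  Position 1 ')': depth becomes 0
  Position 2 '(': depth becomes 1
  Position 3 ')': depth becomes 0
  Position 4 '(': depth becomes 1
  Position 5 '(': depth becomes 2
  Position 6 '(': depth becomes 3
  Position 7 ')': depth becomes 2
  Position 8 ')': depth becomes 1
  Position 9 '(': depth becomes 2
  Position 10 ')': depth becomes 1
  Position 11 '(': depth becomes 2
  Position 12 '(': depth becomes 3
  Position 13 ')': depth becomes 2
  Position 14 ')': depth becomes 1
  Position 15 ')': depth becomes 0
Maximum depth reached: 3

3


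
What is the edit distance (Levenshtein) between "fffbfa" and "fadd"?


Computing edit distance: "fffbfa" -> "fadd"
DP table:
           f    a    d    d
      0    1    2    3    4
  f   1    0    1    2    3
  f   2    1    1    2    3
  f   3    2    2    2    3
  b   4    3    3    3    3
  f   5    4    4    4    4
  a   6    5    4    5    5
Edit distance = dp[6][4] = 5

5


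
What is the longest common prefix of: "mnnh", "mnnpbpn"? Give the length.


Words: mnnh, mnnpbpn
  Position 0: all 'm' => match
  Position 1: all 'n' => match
  Position 2: all 'n' => match
  Position 3: ('h', 'p') => mismatch, stop
LCP = "mnn" (length 3)

3


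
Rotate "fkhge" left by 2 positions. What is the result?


Input: "fkhge", rotate left by 2
First 2 characters: "fk"
Remaining characters: "hge"
Concatenate remaining + first: "hge" + "fk" = "hgefk"

hgefk


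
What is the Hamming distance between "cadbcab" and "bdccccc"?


Comparing "cadbcab" and "bdccccc" position by position:
  Position 0: 'c' vs 'b' => differ
  Position 1: 'a' vs 'd' => differ
  Position 2: 'd' vs 'c' => differ
  Position 3: 'b' vs 'c' => differ
  Position 4: 'c' vs 'c' => same
  Position 5: 'a' vs 'c' => differ
  Position 6: 'b' vs 'c' => differ
Total differences (Hamming distance): 6

6


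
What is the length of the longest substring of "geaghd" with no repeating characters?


Input: "geaghd"
Sliding window (track last position of each char):
  Position 0 ('g'): window [0,0] length 1 -- new best
  Position 1 ('e'): window [0,1] length 2 -- new best
  Position 2 ('a'): window [0,2] length 3 -- new best
  Position 3 ('g'): repeat (last at 0), move window start to 1
  Position 3 ('g'): window [1,3] length 3
  Position 4 ('h'): window [1,4] length 4 -- new best
  Position 5 ('d'): window [1,5] length 5 -- new best
Longest substring with no repeats: "eaghd" with length 5

5


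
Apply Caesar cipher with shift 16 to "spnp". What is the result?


Caesar cipher: shift "spnp" by 16
  's' (pos 18) + 16 = pos 8 = 'i'
  'p' (pos 15) + 16 = pos 5 = 'f'
  'n' (pos 13) + 16 = pos 3 = 'd'
  'p' (pos 15) + 16 = pos 5 = 'f'
Result: ifdf

ifdf


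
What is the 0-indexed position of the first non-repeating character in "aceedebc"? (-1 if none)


Input: aceedebc
Character frequencies:
  'a': 1
  'b': 1
  'c': 2
  'd': 1
  'e': 3
Scanning left to right for freq == 1:
  Position 0 ('a'): unique! => answer = 0

0


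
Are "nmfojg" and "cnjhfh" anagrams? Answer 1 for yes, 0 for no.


Strings: "nmfojg", "cnjhfh"
Sorted first:  fgjmno
Sorted second: cfhhjn
Differ at position 0: 'f' vs 'c' => not anagrams

0


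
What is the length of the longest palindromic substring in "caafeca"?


Input: "caafeca"
Checking substrings for palindromes:
  [1:3] "aa" (len 2) => palindrome
Longest palindromic substring: "aa" with length 2

2


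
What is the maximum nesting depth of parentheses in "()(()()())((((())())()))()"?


Input: "()(()()())((((())())()))()"
Tracking depth:
  Position 0 '(': depth becomes 1
  Position 1 ')': depth becomes 0
  Position 2 '(': depth becomes 1
  Position 3 '(': depth becomes 2
  Position 4 ')': depth becomes 1
  Position 5 '(': depth becomes 2
  Position 6 ')': depth becomes 1
  Position 7 '(': depth becomes 2
  Position 8 ')': depth becomes 1
  Position 9 ')': depth becomes 0
  Position 10 '(': depth becomes 1
  Position 11 '(': depth becomes 2
  Position 12 '(': depth becomes 3
  Position 13 '(': depth becomes 4
  Position 14 '(': depth becomes 5
  Position 15 ')': depth becomes 4
  Position 16 ')': depth becomes 3
  Position 17 '(': depth becomes 4
  Position 18 ')': depth becomes 3
  Position 19 ')': depth becomes 2
  Position 20 '(': depth becomes 3
  Position 21 ')': depth becomes 2
  Position 22 ')': depth becomes 1
  Position 23 ')': depth becomes 0
  Position 24 '(': depth becomes 1
  Position 25 ')': depth becomes 0
Maximum depth reached: 5

5


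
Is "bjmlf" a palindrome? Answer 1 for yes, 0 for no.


Input: bjmlf
Reversed: flmjb
  Compare pos 0 ('b') with pos 4 ('f'): MISMATCH
  Compare pos 1 ('j') with pos 3 ('l'): MISMATCH
Result: not a palindrome

0


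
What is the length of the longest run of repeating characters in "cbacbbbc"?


Input: "cbacbbbc"
Scanning for longest run:
  Position 1 ('b'): new char, reset run to 1
  Position 2 ('a'): new char, reset run to 1
  Position 3 ('c'): new char, reset run to 1
  Position 4 ('b'): new char, reset run to 1
  Position 5 ('b'): continues run of 'b', length=2
  Position 6 ('b'): continues run of 'b', length=3
  Position 7 ('c'): new char, reset run to 1
Longest run: 'b' with length 3

3


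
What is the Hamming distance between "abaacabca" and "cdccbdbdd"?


Comparing "abaacabca" and "cdccbdbdd" position by position:
  Position 0: 'a' vs 'c' => differ
  Position 1: 'b' vs 'd' => differ
  Position 2: 'a' vs 'c' => differ
  Position 3: 'a' vs 'c' => differ
  Position 4: 'c' vs 'b' => differ
  Position 5: 'a' vs 'd' => differ
  Position 6: 'b' vs 'b' => same
  Position 7: 'c' vs 'd' => differ
  Position 8: 'a' vs 'd' => differ
Total differences (Hamming distance): 8

8


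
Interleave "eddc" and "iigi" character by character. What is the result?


Interleaving "eddc" and "iigi":
  Position 0: 'e' from first, 'i' from second => "ei"
  Position 1: 'd' from first, 'i' from second => "di"
  Position 2: 'd' from first, 'g' from second => "dg"
  Position 3: 'c' from first, 'i' from second => "ci"
Result: eididgci

eididgci


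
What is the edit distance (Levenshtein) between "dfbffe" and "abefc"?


Computing edit distance: "dfbffe" -> "abefc"
DP table:
           a    b    e    f    c
      0    1    2    3    4    5
  d   1    1    2    3    4    5
  f   2    2    2    3    3    4
  b   3    3    2    3    4    4
  f   4    4    3    3    3    4
  f   5    5    4    4    3    4
  e   6    6    5    4    4    4
Edit distance = dp[6][5] = 4

4


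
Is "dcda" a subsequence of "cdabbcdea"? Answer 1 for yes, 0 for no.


Check if "dcda" is a subsequence of "cdabbcdea"
Greedy scan:
  Position 0 ('c'): no match needed
  Position 1 ('d'): matches sub[0] = 'd'
  Position 2 ('a'): no match needed
  Position 3 ('b'): no match needed
  Position 4 ('b'): no match needed
  Position 5 ('c'): matches sub[1] = 'c'
  Position 6 ('d'): matches sub[2] = 'd'
  Position 7 ('e'): no match needed
  Position 8 ('a'): matches sub[3] = 'a'
All 4 characters matched => is a subsequence

1


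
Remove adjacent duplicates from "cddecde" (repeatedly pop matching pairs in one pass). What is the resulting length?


Input: cddecde
Stack-based adjacent duplicate removal:
  Read 'c': push. Stack: c
  Read 'd': push. Stack: cd
  Read 'd': matches stack top 'd' => pop. Stack: c
  Read 'e': push. Stack: ce
  Read 'c': push. Stack: cec
  Read 'd': push. Stack: cecd
  Read 'e': push. Stack: cecde
Final stack: "cecde" (length 5)

5


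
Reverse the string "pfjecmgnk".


Input: pfjecmgnk
Reading characters right to left:
  Position 8: 'k'
  Position 7: 'n'
  Position 6: 'g'
  Position 5: 'm'
  Position 4: 'c'
  Position 3: 'e'
  Position 2: 'j'
  Position 1: 'f'
  Position 0: 'p'
Reversed: kngmcejfp

kngmcejfp


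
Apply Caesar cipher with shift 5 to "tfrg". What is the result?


Caesar cipher: shift "tfrg" by 5
  't' (pos 19) + 5 = pos 24 = 'y'
  'f' (pos 5) + 5 = pos 10 = 'k'
  'r' (pos 17) + 5 = pos 22 = 'w'
  'g' (pos 6) + 5 = pos 11 = 'l'
Result: ykwl

ykwl


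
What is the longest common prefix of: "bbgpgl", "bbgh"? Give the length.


Words: bbgpgl, bbgh
  Position 0: all 'b' => match
  Position 1: all 'b' => match
  Position 2: all 'g' => match
  Position 3: ('p', 'h') => mismatch, stop
LCP = "bbg" (length 3)

3


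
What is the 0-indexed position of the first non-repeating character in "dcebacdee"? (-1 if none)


Input: dcebacdee
Character frequencies:
  'a': 1
  'b': 1
  'c': 2
  'd': 2
  'e': 3
Scanning left to right for freq == 1:
  Position 0 ('d'): freq=2, skip
  Position 1 ('c'): freq=2, skip
  Position 2 ('e'): freq=3, skip
  Position 3 ('b'): unique! => answer = 3

3


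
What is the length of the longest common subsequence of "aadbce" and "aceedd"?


LCS of "aadbce" and "aceedd"
DP table:
           a    c    e    e    d    d
      0    0    0    0    0    0    0
  a   0    1    1    1    1    1    1
  a   0    1    1    1    1    1    1
  d   0    1    1    1    1    2    2
  b   0    1    1    1    1    2    2
  c   0    1    2    2    2    2    2
  e   0    1    2    3    3    3    3
LCS length = dp[6][6] = 3

3


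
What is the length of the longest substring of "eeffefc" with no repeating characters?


Input: "eeffefc"
Sliding window (track last position of each char):
  Position 0 ('e'): window [0,0] length 1 -- new best
  Position 1 ('e'): repeat (last at 0), move window start to 1
  Position 1 ('e'): window [1,1] length 1
  Position 2 ('f'): window [1,2] length 2 -- new best
  Position 3 ('f'): repeat (last at 2), move window start to 3
  Position 3 ('f'): window [3,3] length 1
  Position 4 ('e'): window [3,4] length 2
  Position 5 ('f'): repeat (last at 3), move window start to 4
  Position 5 ('f'): window [4,5] length 2
  Position 6 ('c'): window [4,6] length 3 -- new best
Longest substring with no repeats: "efc" with length 3

3


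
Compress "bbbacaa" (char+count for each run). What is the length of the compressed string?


Input: bbbacaa
Runs:
  'b' x 3 => "b3"
  'a' x 1 => "a1"
  'c' x 1 => "c1"
  'a' x 2 => "a2"
Compressed: "b3a1c1a2"
Compressed length: 8

8


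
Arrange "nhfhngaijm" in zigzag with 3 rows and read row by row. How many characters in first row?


Zigzag "nhfhngaijm" into 3 rows:
Placing characters:
  'n' => row 0
  'h' => row 1
  'f' => row 2
  'h' => row 1
  'n' => row 0
  'g' => row 1
  'a' => row 2
  'i' => row 1
  'j' => row 0
  'm' => row 1
Rows:
  Row 0: "nnj"
  Row 1: "hhgim"
  Row 2: "fa"
First row length: 3

3


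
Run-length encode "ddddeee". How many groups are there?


Input: ddddeee
Scanning for consecutive runs:
  Group 1: 'd' x 4 (positions 0-3)
  Group 2: 'e' x 3 (positions 4-6)
Total groups: 2

2


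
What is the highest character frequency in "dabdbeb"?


Input: dabdbeb
Character counts:
  'a': 1
  'b': 3
  'd': 2
  'e': 1
Maximum frequency: 3

3


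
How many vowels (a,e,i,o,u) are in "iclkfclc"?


Input: iclkfclc
Checking each character:
  'i' at position 0: vowel (running total: 1)
  'c' at position 1: consonant
  'l' at position 2: consonant
  'k' at position 3: consonant
  'f' at position 4: consonant
  'c' at position 5: consonant
  'l' at position 6: consonant
  'c' at position 7: consonant
Total vowels: 1

1


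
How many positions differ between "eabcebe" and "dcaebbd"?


Comparing "eabcebe" and "dcaebbd" position by position:
  Position 0: 'e' vs 'd' => DIFFER
  Position 1: 'a' vs 'c' => DIFFER
  Position 2: 'b' vs 'a' => DIFFER
  Position 3: 'c' vs 'e' => DIFFER
  Position 4: 'e' vs 'b' => DIFFER
  Position 5: 'b' vs 'b' => same
  Position 6: 'e' vs 'd' => DIFFER
Positions that differ: 6

6


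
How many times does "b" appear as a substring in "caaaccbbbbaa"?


Searching for "b" in "caaaccbbbbaa"
Scanning each position:
  Position 0: "c" => no
  Position 1: "a" => no
  Position 2: "a" => no
  Position 3: "a" => no
  Position 4: "c" => no
  Position 5: "c" => no
  Position 6: "b" => MATCH
  Position 7: "b" => MATCH
  Position 8: "b" => MATCH
  Position 9: "b" => MATCH
  Position 10: "a" => no
  Position 11: "a" => no
Total occurrences: 4

4


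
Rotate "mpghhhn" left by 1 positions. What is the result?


Input: "mpghhhn", rotate left by 1
First 1 characters: "m"
Remaining characters: "pghhhn"
Concatenate remaining + first: "pghhhn" + "m" = "pghhhnm"

pghhhnm


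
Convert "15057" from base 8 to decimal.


Input: "15057" in base 8
Positional expansion:
  Digit '1' (value 1) x 8^4 = 4096
  Digit '5' (value 5) x 8^3 = 2560
  Digit '0' (value 0) x 8^2 = 0
  Digit '5' (value 5) x 8^1 = 40
  Digit '7' (value 7) x 8^0 = 7
Sum = 6703

6703


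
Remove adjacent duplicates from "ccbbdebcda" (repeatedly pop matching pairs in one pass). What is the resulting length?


Input: ccbbdebcda
Stack-based adjacent duplicate removal:
  Read 'c': push. Stack: c
  Read 'c': matches stack top 'c' => pop. Stack: (empty)
  Read 'b': push. Stack: b
  Read 'b': matches stack top 'b' => pop. Stack: (empty)
  Read 'd': push. Stack: d
  Read 'e': push. Stack: de
  Read 'b': push. Stack: deb
  Read 'c': push. Stack: debc
  Read 'd': push. Stack: debcd
  Read 'a': push. Stack: debcda
Final stack: "debcda" (length 6)

6


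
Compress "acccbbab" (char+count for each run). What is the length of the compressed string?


Input: acccbbab
Runs:
  'a' x 1 => "a1"
  'c' x 3 => "c3"
  'b' x 2 => "b2"
  'a' x 1 => "a1"
  'b' x 1 => "b1"
Compressed: "a1c3b2a1b1"
Compressed length: 10

10


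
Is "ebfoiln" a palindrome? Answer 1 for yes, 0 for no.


Input: ebfoiln
Reversed: nliofbe
  Compare pos 0 ('e') with pos 6 ('n'): MISMATCH
  Compare pos 1 ('b') with pos 5 ('l'): MISMATCH
  Compare pos 2 ('f') with pos 4 ('i'): MISMATCH
Result: not a palindrome

0


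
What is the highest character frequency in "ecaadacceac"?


Input: ecaadacceac
Character counts:
  'a': 4
  'c': 4
  'd': 1
  'e': 2
Maximum frequency: 4

4


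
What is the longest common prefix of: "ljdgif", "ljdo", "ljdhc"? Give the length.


Words: ljdgif, ljdo, ljdhc
  Position 0: all 'l' => match
  Position 1: all 'j' => match
  Position 2: all 'd' => match
  Position 3: ('g', 'o', 'h') => mismatch, stop
LCP = "ljd" (length 3)

3


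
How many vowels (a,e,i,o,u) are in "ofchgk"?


Input: ofchgk
Checking each character:
  'o' at position 0: vowel (running total: 1)
  'f' at position 1: consonant
  'c' at position 2: consonant
  'h' at position 3: consonant
  'g' at position 4: consonant
  'k' at position 5: consonant
Total vowels: 1

1


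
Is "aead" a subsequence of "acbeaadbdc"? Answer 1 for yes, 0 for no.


Check if "aead" is a subsequence of "acbeaadbdc"
Greedy scan:
  Position 0 ('a'): matches sub[0] = 'a'
  Position 1 ('c'): no match needed
  Position 2 ('b'): no match needed
  Position 3 ('e'): matches sub[1] = 'e'
  Position 4 ('a'): matches sub[2] = 'a'
  Position 5 ('a'): no match needed
  Position 6 ('d'): matches sub[3] = 'd'
  Position 7 ('b'): no match needed
  Position 8 ('d'): no match needed
  Position 9 ('c'): no match needed
All 4 characters matched => is a subsequence

1


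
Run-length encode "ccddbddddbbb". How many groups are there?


Input: ccddbddddbbb
Scanning for consecutive runs:
  Group 1: 'c' x 2 (positions 0-1)
  Group 2: 'd' x 2 (positions 2-3)
  Group 3: 'b' x 1 (positions 4-4)
  Group 4: 'd' x 4 (positions 5-8)
  Group 5: 'b' x 3 (positions 9-11)
Total groups: 5

5


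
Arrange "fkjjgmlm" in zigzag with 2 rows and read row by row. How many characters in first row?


Zigzag "fkjjgmlm" into 2 rows:
Placing characters:
  'f' => row 0
  'k' => row 1
  'j' => row 0
  'j' => row 1
  'g' => row 0
  'm' => row 1
  'l' => row 0
  'm' => row 1
Rows:
  Row 0: "fjgl"
  Row 1: "kjmm"
First row length: 4

4


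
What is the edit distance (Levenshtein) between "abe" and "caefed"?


Computing edit distance: "abe" -> "caefed"
DP table:
           c    a    e    f    e    d
      0    1    2    3    4    5    6
  a   1    1    1    2    3    4    5
  b   2    2    2    2    3    4    5
  e   3    3    3    2    3    3    4
Edit distance = dp[3][6] = 4

4


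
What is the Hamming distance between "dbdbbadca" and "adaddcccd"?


Comparing "dbdbbadca" and "adaddcccd" position by position:
  Position 0: 'd' vs 'a' => differ
  Position 1: 'b' vs 'd' => differ
  Position 2: 'd' vs 'a' => differ
  Position 3: 'b' vs 'd' => differ
  Position 4: 'b' vs 'd' => differ
  Position 5: 'a' vs 'c' => differ
  Position 6: 'd' vs 'c' => differ
  Position 7: 'c' vs 'c' => same
  Position 8: 'a' vs 'd' => differ
Total differences (Hamming distance): 8

8


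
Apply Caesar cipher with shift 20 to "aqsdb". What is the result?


Caesar cipher: shift "aqsdb" by 20
  'a' (pos 0) + 20 = pos 20 = 'u'
  'q' (pos 16) + 20 = pos 10 = 'k'
  's' (pos 18) + 20 = pos 12 = 'm'
  'd' (pos 3) + 20 = pos 23 = 'x'
  'b' (pos 1) + 20 = pos 21 = 'v'
Result: ukmxv

ukmxv


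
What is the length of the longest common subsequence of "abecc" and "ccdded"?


LCS of "abecc" and "ccdded"
DP table:
           c    c    d    d    e    d
      0    0    0    0    0    0    0
  a   0    0    0    0    0    0    0
  b   0    0    0    0    0    0    0
  e   0    0    0    0    0    1    1
  c   0    1    1    1    1    1    1
  c   0    1    2    2    2    2    2
LCS length = dp[5][6] = 2

2


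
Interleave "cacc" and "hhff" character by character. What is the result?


Interleaving "cacc" and "hhff":
  Position 0: 'c' from first, 'h' from second => "ch"
  Position 1: 'a' from first, 'h' from second => "ah"
  Position 2: 'c' from first, 'f' from second => "cf"
  Position 3: 'c' from first, 'f' from second => "cf"
Result: chahcfcf

chahcfcf


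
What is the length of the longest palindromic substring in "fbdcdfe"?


Input: "fbdcdfe"
Checking substrings for palindromes:
  [2:5] "dcd" (len 3) => palindrome
Longest palindromic substring: "dcd" with length 3

3


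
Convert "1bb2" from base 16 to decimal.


Input: "1bb2" in base 16
Positional expansion:
  Digit '1' (value 1) x 16^3 = 4096
  Digit 'b' (value 11) x 16^2 = 2816
  Digit 'b' (value 11) x 16^1 = 176
  Digit '2' (value 2) x 16^0 = 2
Sum = 7090

7090


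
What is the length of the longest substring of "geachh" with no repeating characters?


Input: "geachh"
Sliding window (track last position of each char):
  Position 0 ('g'): window [0,0] length 1 -- new best
  Position 1 ('e'): window [0,1] length 2 -- new best
  Position 2 ('a'): window [0,2] length 3 -- new best
  Position 3 ('c'): window [0,3] length 4 -- new best
  Position 4 ('h'): window [0,4] length 5 -- new best
  Position 5 ('h'): repeat (last at 4), move window start to 5
  Position 5 ('h'): window [5,5] length 1
Longest substring with no repeats: "geach" with length 5

5


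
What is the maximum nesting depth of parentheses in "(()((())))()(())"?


Input: "(()((())))()(())"
Tracking depth:
  Position 0 '(': depth becomes 1
  Position 1 '(': depth becomes 2
  Position 2 ')': depth becomes 1
  Position 3 '(': depth becomes 2
  Position 4 '(': depth becomes 3
  Position 5 '(': depth becomes 4
  Position 6 ')': depth becomes 3
  Position 7 ')': depth becomes 2
  Position 8 ')': depth becomes 1
  Position 9 ')': depth becomes 0
  Position 10 '(': depth becomes 1
  Position 11 ')': depth becomes 0
  Position 12 '(': depth becomes 1
  Position 13 '(': depth becomes 2
  Position 14 ')': depth becomes 1
  Position 15 ')': depth becomes 0
Maximum depth reached: 4

4


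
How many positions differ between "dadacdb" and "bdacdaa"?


Comparing "dadacdb" and "bdacdaa" position by position:
  Position 0: 'd' vs 'b' => DIFFER
  Position 1: 'a' vs 'd' => DIFFER
  Position 2: 'd' vs 'a' => DIFFER
  Position 3: 'a' vs 'c' => DIFFER
  Position 4: 'c' vs 'd' => DIFFER
  Position 5: 'd' vs 'a' => DIFFER
  Position 6: 'b' vs 'a' => DIFFER
Positions that differ: 7

7


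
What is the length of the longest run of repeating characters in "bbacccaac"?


Input: "bbacccaac"
Scanning for longest run:
  Position 1 ('b'): continues run of 'b', length=2
  Position 2 ('a'): new char, reset run to 1
  Position 3 ('c'): new char, reset run to 1
  Position 4 ('c'): continues run of 'c', length=2
  Position 5 ('c'): continues run of 'c', length=3
  Position 6 ('a'): new char, reset run to 1
  Position 7 ('a'): continues run of 'a', length=2
  Position 8 ('c'): new char, reset run to 1
Longest run: 'c' with length 3

3


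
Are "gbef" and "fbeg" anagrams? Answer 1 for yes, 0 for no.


Strings: "gbef", "fbeg"
Sorted first:  befg
Sorted second: befg
Sorted forms match => anagrams

1


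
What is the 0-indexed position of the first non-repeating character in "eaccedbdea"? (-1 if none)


Input: eaccedbdea
Character frequencies:
  'a': 2
  'b': 1
  'c': 2
  'd': 2
  'e': 3
Scanning left to right for freq == 1:
  Position 0 ('e'): freq=3, skip
  Position 1 ('a'): freq=2, skip
  Position 2 ('c'): freq=2, skip
  Position 3 ('c'): freq=2, skip
  Position 4 ('e'): freq=3, skip
  Position 5 ('d'): freq=2, skip
  Position 6 ('b'): unique! => answer = 6

6


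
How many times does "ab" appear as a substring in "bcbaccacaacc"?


Searching for "ab" in "bcbaccacaacc"
Scanning each position:
  Position 0: "bc" => no
  Position 1: "cb" => no
  Position 2: "ba" => no
  Position 3: "ac" => no
  Position 4: "cc" => no
  Position 5: "ca" => no
  Position 6: "ac" => no
  Position 7: "ca" => no
  Position 8: "aa" => no
  Position 9: "ac" => no
  Position 10: "cc" => no
Total occurrences: 0

0


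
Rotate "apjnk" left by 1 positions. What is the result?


Input: "apjnk", rotate left by 1
First 1 characters: "a"
Remaining characters: "pjnk"
Concatenate remaining + first: "pjnk" + "a" = "pjnka"

pjnka


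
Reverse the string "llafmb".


Input: llafmb
Reading characters right to left:
  Position 5: 'b'
  Position 4: 'm'
  Position 3: 'f'
  Position 2: 'a'
  Position 1: 'l'
  Position 0: 'l'
Reversed: bmfall

bmfall


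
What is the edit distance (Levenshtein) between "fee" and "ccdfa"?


Computing edit distance: "fee" -> "ccdfa"
DP table:
           c    c    d    f    a
      0    1    2    3    4    5
  f   1    1    2    3    3    4
  e   2    2    2    3    4    4
  e   3    3    3    3    4    5
Edit distance = dp[3][5] = 5

5


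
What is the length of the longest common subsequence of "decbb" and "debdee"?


LCS of "decbb" and "debdee"
DP table:
           d    e    b    d    e    e
      0    0    0    0    0    0    0
  d   0    1    1    1    1    1    1
  e   0    1    2    2    2    2    2
  c   0    1    2    2    2    2    2
  b   0    1    2    3    3    3    3
  b   0    1    2    3    3    3    3
LCS length = dp[5][6] = 3

3


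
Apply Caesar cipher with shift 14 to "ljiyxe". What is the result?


Caesar cipher: shift "ljiyxe" by 14
  'l' (pos 11) + 14 = pos 25 = 'z'
  'j' (pos 9) + 14 = pos 23 = 'x'
  'i' (pos 8) + 14 = pos 22 = 'w'
  'y' (pos 24) + 14 = pos 12 = 'm'
  'x' (pos 23) + 14 = pos 11 = 'l'
  'e' (pos 4) + 14 = pos 18 = 's'
Result: zxwmls

zxwmls


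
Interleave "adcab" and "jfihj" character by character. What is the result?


Interleaving "adcab" and "jfihj":
  Position 0: 'a' from first, 'j' from second => "aj"
  Position 1: 'd' from first, 'f' from second => "df"
  Position 2: 'c' from first, 'i' from second => "ci"
  Position 3: 'a' from first, 'h' from second => "ah"
  Position 4: 'b' from first, 'j' from second => "bj"
Result: ajdfciahbj

ajdfciahbj


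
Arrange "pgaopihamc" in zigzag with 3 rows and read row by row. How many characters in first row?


Zigzag "pgaopihamc" into 3 rows:
Placing characters:
  'p' => row 0
  'g' => row 1
  'a' => row 2
  'o' => row 1
  'p' => row 0
  'i' => row 1
  'h' => row 2
  'a' => row 1
  'm' => row 0
  'c' => row 1
Rows:
  Row 0: "ppm"
  Row 1: "goiac"
  Row 2: "ah"
First row length: 3

3


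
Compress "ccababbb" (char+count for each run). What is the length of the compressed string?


Input: ccababbb
Runs:
  'c' x 2 => "c2"
  'a' x 1 => "a1"
  'b' x 1 => "b1"
  'a' x 1 => "a1"
  'b' x 3 => "b3"
Compressed: "c2a1b1a1b3"
Compressed length: 10

10


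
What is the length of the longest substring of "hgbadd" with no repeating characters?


Input: "hgbadd"
Sliding window (track last position of each char):
  Position 0 ('h'): window [0,0] length 1 -- new best
  Position 1 ('g'): window [0,1] length 2 -- new best
  Position 2 ('b'): window [0,2] length 3 -- new best
  Position 3 ('a'): window [0,3] length 4 -- new best
  Position 4 ('d'): window [0,4] length 5 -- new best
  Position 5 ('d'): repeat (last at 4), move window start to 5
  Position 5 ('d'): window [5,5] length 1
Longest substring with no repeats: "hgbad" with length 5

5


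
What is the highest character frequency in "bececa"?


Input: bececa
Character counts:
  'a': 1
  'b': 1
  'c': 2
  'e': 2
Maximum frequency: 2

2


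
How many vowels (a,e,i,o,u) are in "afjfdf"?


Input: afjfdf
Checking each character:
  'a' at position 0: vowel (running total: 1)
  'f' at position 1: consonant
  'j' at position 2: consonant
  'f' at position 3: consonant
  'd' at position 4: consonant
  'f' at position 5: consonant
Total vowels: 1

1


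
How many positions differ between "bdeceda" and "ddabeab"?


Comparing "bdeceda" and "ddabeab" position by position:
  Position 0: 'b' vs 'd' => DIFFER
  Position 1: 'd' vs 'd' => same
  Position 2: 'e' vs 'a' => DIFFER
  Position 3: 'c' vs 'b' => DIFFER
  Position 4: 'e' vs 'e' => same
  Position 5: 'd' vs 'a' => DIFFER
  Position 6: 'a' vs 'b' => DIFFER
Positions that differ: 5

5


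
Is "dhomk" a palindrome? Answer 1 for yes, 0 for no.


Input: dhomk
Reversed: kmohd
  Compare pos 0 ('d') with pos 4 ('k'): MISMATCH
  Compare pos 1 ('h') with pos 3 ('m'): MISMATCH
Result: not a palindrome

0


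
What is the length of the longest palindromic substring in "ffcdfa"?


Input: "ffcdfa"
Checking substrings for palindromes:
  [0:2] "ff" (len 2) => palindrome
Longest palindromic substring: "ff" with length 2

2


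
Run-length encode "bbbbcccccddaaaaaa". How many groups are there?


Input: bbbbcccccddaaaaaa
Scanning for consecutive runs:
  Group 1: 'b' x 4 (positions 0-3)
  Group 2: 'c' x 5 (positions 4-8)
  Group 3: 'd' x 2 (positions 9-10)
  Group 4: 'a' x 6 (positions 11-16)
Total groups: 4

4


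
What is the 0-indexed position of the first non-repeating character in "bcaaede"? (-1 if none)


Input: bcaaede
Character frequencies:
  'a': 2
  'b': 1
  'c': 1
  'd': 1
  'e': 2
Scanning left to right for freq == 1:
  Position 0 ('b'): unique! => answer = 0

0


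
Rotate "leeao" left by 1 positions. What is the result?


Input: "leeao", rotate left by 1
First 1 characters: "l"
Remaining characters: "eeao"
Concatenate remaining + first: "eeao" + "l" = "eeaol"

eeaol


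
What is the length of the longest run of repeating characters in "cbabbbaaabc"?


Input: "cbabbbaaabc"
Scanning for longest run:
  Position 1 ('b'): new char, reset run to 1
  Position 2 ('a'): new char, reset run to 1
  Position 3 ('b'): new char, reset run to 1
  Position 4 ('b'): continues run of 'b', length=2
  Position 5 ('b'): continues run of 'b', length=3
  Position 6 ('a'): new char, reset run to 1
  Position 7 ('a'): continues run of 'a', length=2
  Position 8 ('a'): continues run of 'a', length=3
  Position 9 ('b'): new char, reset run to 1
  Position 10 ('c'): new char, reset run to 1
Longest run: 'b' with length 3

3


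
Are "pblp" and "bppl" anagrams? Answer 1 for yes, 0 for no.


Strings: "pblp", "bppl"
Sorted first:  blpp
Sorted second: blpp
Sorted forms match => anagrams

1


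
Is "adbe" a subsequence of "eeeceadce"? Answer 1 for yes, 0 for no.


Check if "adbe" is a subsequence of "eeeceadce"
Greedy scan:
  Position 0 ('e'): no match needed
  Position 1 ('e'): no match needed
  Position 2 ('e'): no match needed
  Position 3 ('c'): no match needed
  Position 4 ('e'): no match needed
  Position 5 ('a'): matches sub[0] = 'a'
  Position 6 ('d'): matches sub[1] = 'd'
  Position 7 ('c'): no match needed
  Position 8 ('e'): no match needed
Only matched 2/4 characters => not a subsequence

0


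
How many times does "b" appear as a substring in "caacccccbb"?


Searching for "b" in "caacccccbb"
Scanning each position:
  Position 0: "c" => no
  Position 1: "a" => no
  Position 2: "a" => no
  Position 3: "c" => no
  Position 4: "c" => no
  Position 5: "c" => no
  Position 6: "c" => no
  Position 7: "c" => no
  Position 8: "b" => MATCH
  Position 9: "b" => MATCH
Total occurrences: 2

2


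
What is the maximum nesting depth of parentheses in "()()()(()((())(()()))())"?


Input: "()()()(()((())(()()))())"
Tracking depth:
  Position 0 '(': depth becomes 1
  Position 1 ')': depth becomes 0
  Position 2 '(': depth becomes 1
  Position 3 ')': depth becomes 0
  Position 4 '(': depth becomes 1
  Position 5 ')': depth becomes 0
  Position 6 '(': depth becomes 1
  Position 7 '(': depth becomes 2
  Position 8 ')': depth becomes 1
  Position 9 '(': depth becomes 2
  Position 10 '(': depth becomes 3
  Position 11 '(': depth becomes 4
  Position 12 ')': depth becomes 3
  Position 13 ')': depth becomes 2
  Position 14 '(': depth becomes 3
  Position 15 '(': depth becomes 4
  Position 16 ')': depth becomes 3
  Position 17 '(': depth becomes 4
  Position 18 ')': depth becomes 3
  Position 19 ')': depth becomes 2
  Position 20 ')': depth becomes 1
  Position 21 '(': depth becomes 2
  Position 22 ')': depth becomes 1
  Position 23 ')': depth becomes 0
Maximum depth reached: 4

4


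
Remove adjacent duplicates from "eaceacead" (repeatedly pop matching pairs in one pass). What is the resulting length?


Input: eaceacead
Stack-based adjacent duplicate removal:
  Read 'e': push. Stack: e
  Read 'a': push. Stack: ea
  Read 'c': push. Stack: eac
  Read 'e': push. Stack: eace
  Read 'a': push. Stack: eacea
  Read 'c': push. Stack: eaceac
  Read 'e': push. Stack: eaceace
  Read 'a': push. Stack: eaceacea
  Read 'd': push. Stack: eaceacead
Final stack: "eaceacead" (length 9)

9


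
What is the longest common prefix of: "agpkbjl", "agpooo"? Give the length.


Words: agpkbjl, agpooo
  Position 0: all 'a' => match
  Position 1: all 'g' => match
  Position 2: all 'p' => match
  Position 3: ('k', 'o') => mismatch, stop
LCP = "agp" (length 3)

3


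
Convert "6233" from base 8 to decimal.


Input: "6233" in base 8
Positional expansion:
  Digit '6' (value 6) x 8^3 = 3072
  Digit '2' (value 2) x 8^2 = 128
  Digit '3' (value 3) x 8^1 = 24
  Digit '3' (value 3) x 8^0 = 3
Sum = 3227

3227


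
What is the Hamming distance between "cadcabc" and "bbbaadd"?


Comparing "cadcabc" and "bbbaadd" position by position:
  Position 0: 'c' vs 'b' => differ
  Position 1: 'a' vs 'b' => differ
  Position 2: 'd' vs 'b' => differ
  Position 3: 'c' vs 'a' => differ
  Position 4: 'a' vs 'a' => same
  Position 5: 'b' vs 'd' => differ
  Position 6: 'c' vs 'd' => differ
Total differences (Hamming distance): 6

6


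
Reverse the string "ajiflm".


Input: ajiflm
Reading characters right to left:
  Position 5: 'm'
  Position 4: 'l'
  Position 3: 'f'
  Position 2: 'i'
  Position 1: 'j'
  Position 0: 'a'
Reversed: mlfija

mlfija


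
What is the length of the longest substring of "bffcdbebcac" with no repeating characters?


Input: "bffcdbebcac"
Sliding window (track last position of each char):
  Position 0 ('b'): window [0,0] length 1 -- new best
  Position 1 ('f'): window [0,1] length 2 -- new best
  Position 2 ('f'): repeat (last at 1), move window start to 2
  Position 2 ('f'): window [2,2] length 1
  Position 3 ('c'): window [2,3] length 2
  Position 4 ('d'): window [2,4] length 3 -- new best
  Position 5 ('b'): window [2,5] length 4 -- new best
  Position 6 ('e'): window [2,6] length 5 -- new best
  Position 7 ('b'): repeat (last at 5), move window start to 6
  Position 7 ('b'): window [6,7] length 2
  Position 8 ('c'): window [6,8] length 3
  Position 9 ('a'): window [6,9] length 4
  Position 10 ('c'): repeat (last at 8), move window start to 9
  Position 10 ('c'): window [9,10] length 2
Longest substring with no repeats: "fcdbe" with length 5

5


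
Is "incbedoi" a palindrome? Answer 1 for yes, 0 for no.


Input: incbedoi
Reversed: iodebcni
  Compare pos 0 ('i') with pos 7 ('i'): match
  Compare pos 1 ('n') with pos 6 ('o'): MISMATCH
  Compare pos 2 ('c') with pos 5 ('d'): MISMATCH
  Compare pos 3 ('b') with pos 4 ('e'): MISMATCH
Result: not a palindrome

0


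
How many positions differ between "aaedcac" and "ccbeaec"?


Comparing "aaedcac" and "ccbeaec" position by position:
  Position 0: 'a' vs 'c' => DIFFER
  Position 1: 'a' vs 'c' => DIFFER
  Position 2: 'e' vs 'b' => DIFFER
  Position 3: 'd' vs 'e' => DIFFER
  Position 4: 'c' vs 'a' => DIFFER
  Position 5: 'a' vs 'e' => DIFFER
  Position 6: 'c' vs 'c' => same
Positions that differ: 6

6


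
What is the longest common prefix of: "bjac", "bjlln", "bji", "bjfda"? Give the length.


Words: bjac, bjlln, bji, bjfda
  Position 0: all 'b' => match
  Position 1: all 'j' => match
  Position 2: ('a', 'l', 'i', 'f') => mismatch, stop
LCP = "bj" (length 2)

2


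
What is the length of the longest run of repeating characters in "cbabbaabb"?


Input: "cbabbaabb"
Scanning for longest run:
  Position 1 ('b'): new char, reset run to 1
  Position 2 ('a'): new char, reset run to 1
  Position 3 ('b'): new char, reset run to 1
  Position 4 ('b'): continues run of 'b', length=2
  Position 5 ('a'): new char, reset run to 1
  Position 6 ('a'): continues run of 'a', length=2
  Position 7 ('b'): new char, reset run to 1
  Position 8 ('b'): continues run of 'b', length=2
Longest run: 'b' with length 2

2


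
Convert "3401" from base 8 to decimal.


Input: "3401" in base 8
Positional expansion:
  Digit '3' (value 3) x 8^3 = 1536
  Digit '4' (value 4) x 8^2 = 256
  Digit '0' (value 0) x 8^1 = 0
  Digit '1' (value 1) x 8^0 = 1
Sum = 1793

1793


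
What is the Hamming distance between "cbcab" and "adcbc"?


Comparing "cbcab" and "adcbc" position by position:
  Position 0: 'c' vs 'a' => differ
  Position 1: 'b' vs 'd' => differ
  Position 2: 'c' vs 'c' => same
  Position 3: 'a' vs 'b' => differ
  Position 4: 'b' vs 'c' => differ
Total differences (Hamming distance): 4

4


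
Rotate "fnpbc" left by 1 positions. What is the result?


Input: "fnpbc", rotate left by 1
First 1 characters: "f"
Remaining characters: "npbc"
Concatenate remaining + first: "npbc" + "f" = "npbcf"

npbcf


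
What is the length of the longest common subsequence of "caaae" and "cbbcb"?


LCS of "caaae" and "cbbcb"
DP table:
           c    b    b    c    b
      0    0    0    0    0    0
  c   0    1    1    1    1    1
  a   0    1    1    1    1    1
  a   0    1    1    1    1    1
  a   0    1    1    1    1    1
  e   0    1    1    1    1    1
LCS length = dp[5][5] = 1

1


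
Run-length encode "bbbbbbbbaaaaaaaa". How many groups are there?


Input: bbbbbbbbaaaaaaaa
Scanning for consecutive runs:
  Group 1: 'b' x 8 (positions 0-7)
  Group 2: 'a' x 8 (positions 8-15)
Total groups: 2

2


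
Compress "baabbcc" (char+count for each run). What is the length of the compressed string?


Input: baabbcc
Runs:
  'b' x 1 => "b1"
  'a' x 2 => "a2"
  'b' x 2 => "b2"
  'c' x 2 => "c2"
Compressed: "b1a2b2c2"
Compressed length: 8

8


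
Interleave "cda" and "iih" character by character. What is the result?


Interleaving "cda" and "iih":
  Position 0: 'c' from first, 'i' from second => "ci"
  Position 1: 'd' from first, 'i' from second => "di"
  Position 2: 'a' from first, 'h' from second => "ah"
Result: cidiah

cidiah


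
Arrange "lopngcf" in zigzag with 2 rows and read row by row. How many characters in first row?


Zigzag "lopngcf" into 2 rows:
Placing characters:
  'l' => row 0
  'o' => row 1
  'p' => row 0
  'n' => row 1
  'g' => row 0
  'c' => row 1
  'f' => row 0
Rows:
  Row 0: "lpgf"
  Row 1: "onc"
First row length: 4

4


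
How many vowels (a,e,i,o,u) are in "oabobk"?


Input: oabobk
Checking each character:
  'o' at position 0: vowel (running total: 1)
  'a' at position 1: vowel (running total: 2)
  'b' at position 2: consonant
  'o' at position 3: vowel (running total: 3)
  'b' at position 4: consonant
  'k' at position 5: consonant
Total vowels: 3

3


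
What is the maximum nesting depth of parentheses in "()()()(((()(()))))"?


Input: "()()()(((()(()))))"
Tracking depth:
  Position 0 '(': depth becomes 1
  Position 1 ')': depth becomes 0
  Position 2 '(': depth becomes 1
  Position 3 ')': depth becomes 0
  Position 4 '(': depth becomes 1
  Position 5 ')': depth becomes 0
  Position 6 '(': depth becomes 1
  Position 7 '(': depth becomes 2
  Position 8 '(': depth becomes 3
  Position 9 '(': depth becomes 4
  Position 10 ')': depth becomes 3
  Position 11 '(': depth becomes 4
  Position 12 '(': depth becomes 5
  Position 13 ')': depth becomes 4
  Position 14 ')': depth becomes 3
  Position 15 ')': depth becomes 2
  Position 16 ')': depth becomes 1
  Position 17 ')': depth becomes 0
Maximum depth reached: 5

5


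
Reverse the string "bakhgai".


Input: bakhgai
Reading characters right to left:
  Position 6: 'i'
  Position 5: 'a'
  Position 4: 'g'
  Position 3: 'h'
  Position 2: 'k'
  Position 1: 'a'
  Position 0: 'b'
Reversed: iaghkab

iaghkab


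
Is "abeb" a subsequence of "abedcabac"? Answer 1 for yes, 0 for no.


Check if "abeb" is a subsequence of "abedcabac"
Greedy scan:
  Position 0 ('a'): matches sub[0] = 'a'
  Position 1 ('b'): matches sub[1] = 'b'
  Position 2 ('e'): matches sub[2] = 'e'
  Position 3 ('d'): no match needed
  Position 4 ('c'): no match needed
  Position 5 ('a'): no match needed
  Position 6 ('b'): matches sub[3] = 'b'
  Position 7 ('a'): no match needed
  Position 8 ('c'): no match needed
All 4 characters matched => is a subsequence

1
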